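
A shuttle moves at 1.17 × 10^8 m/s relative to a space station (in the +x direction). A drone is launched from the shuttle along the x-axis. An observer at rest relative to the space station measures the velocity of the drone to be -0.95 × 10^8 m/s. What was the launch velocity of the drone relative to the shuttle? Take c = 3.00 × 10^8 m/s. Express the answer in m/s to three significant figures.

-1.89 × 10^8 m/s

v = 0.390c, u = -0.317c.
Invert the composition law: u' = (u − v)/(1 − uv/c²).
u' = (-0.317 − 0.390) / (1 − (-0.317)(0.390)) = -0.7067/1.1235 = -0.6290.
u' = -0.6290 × 3.00 × 10^8 m/s.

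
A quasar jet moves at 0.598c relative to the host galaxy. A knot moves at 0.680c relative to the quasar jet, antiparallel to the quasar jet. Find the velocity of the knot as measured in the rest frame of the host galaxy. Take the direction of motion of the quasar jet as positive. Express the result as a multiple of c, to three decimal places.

With v = 0.598 and u' = -0.680 (in units of c),
u = (u' + v)/(1 + u'v/c²):
u = (-0.680 + 0.598) / (1 + (-0.680)·0.598) = -0.0820/0.5934 = -0.1382
(Galilean addition would give -0.082c.)

-0.138c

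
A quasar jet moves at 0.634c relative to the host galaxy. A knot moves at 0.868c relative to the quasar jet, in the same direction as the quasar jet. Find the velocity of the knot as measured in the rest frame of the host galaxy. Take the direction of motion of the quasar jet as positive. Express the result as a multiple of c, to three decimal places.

With v = 0.634 and u' = 0.868 (in units of c),
u = (u' + v)/(1 + u'v/c²):
u = (0.868 + 0.634) / (1 + 0.868·0.634) = 1.5020/1.5503 = 0.9688

0.969c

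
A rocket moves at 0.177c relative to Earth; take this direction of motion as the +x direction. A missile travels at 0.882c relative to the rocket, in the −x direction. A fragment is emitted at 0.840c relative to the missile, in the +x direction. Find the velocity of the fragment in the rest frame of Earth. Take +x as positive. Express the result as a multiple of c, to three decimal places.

+0.015c

Apply u = (u' + v)/(1 + u'v/c²) successively, working outward toward Earth.
Start: velocity of the rocket relative to Earth = 0.1770c.
Compose with the missile (u' = -0.882 in the rocket frame): u_1 = (-0.882 + 0.177) / (1 + (-0.882)·0.177) = -0.7050/0.8439 = -0.8354.
Compose with the fragment (u' = 0.840 in the missile frame): u_2 = (0.840 + (-0.835)) / (1 + 0.840·(-0.835)) = 0.0046/0.2982 = 0.0154.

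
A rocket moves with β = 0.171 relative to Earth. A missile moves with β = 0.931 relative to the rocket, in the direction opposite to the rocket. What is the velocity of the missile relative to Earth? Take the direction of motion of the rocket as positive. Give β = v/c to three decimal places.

β = -0.904

With v = 0.171 and u' = -0.931 (in units of c),
u = (u' + v)/(1 + u'v/c²):
u = (-0.931 + 0.171) / (1 + (-0.931)·0.171) = -0.7600/0.8408 = -0.9039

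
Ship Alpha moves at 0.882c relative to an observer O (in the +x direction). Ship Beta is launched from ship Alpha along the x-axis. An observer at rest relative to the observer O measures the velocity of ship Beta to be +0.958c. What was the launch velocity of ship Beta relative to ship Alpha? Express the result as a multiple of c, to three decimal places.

Invert the composition law: u' = (u − v)/(1 − uv/c²).
u' = (0.958 − 0.882) / (1 − (0.958)(0.882)) = 0.0760/0.1550 = 0.4902.

+0.490c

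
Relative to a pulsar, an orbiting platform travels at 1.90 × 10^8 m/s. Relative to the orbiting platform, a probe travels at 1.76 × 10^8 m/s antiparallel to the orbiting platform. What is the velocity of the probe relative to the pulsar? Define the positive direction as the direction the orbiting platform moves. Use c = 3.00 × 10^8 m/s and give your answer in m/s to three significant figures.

In units of c (dividing by 3.00 × 10^8 m/s): v = 0.633, u' = -0.587.
u = (u' + v)/(1 + u'v/c²):
u = (-0.587 + 0.633) / (1 + (-0.587)·0.633) = 0.0467/0.6284 = 0.0743
Converting back: u = 0.0743 × 3.00 × 10^8 m/s.

+2.23 × 10^7 m/s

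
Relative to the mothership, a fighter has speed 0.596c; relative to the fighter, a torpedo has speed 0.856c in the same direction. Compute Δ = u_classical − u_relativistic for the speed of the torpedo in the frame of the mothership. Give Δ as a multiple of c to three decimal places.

Galilean: u_cl = 0.856 + 0.596 = 1.4520.
Relativistic: u_rel = (0.856 + 0.596) / (1 + 0.856·0.596) = 1.4520/1.5102 = 0.9615.
Δ = 1.4520 − 0.9615 = 0.4905.
(The classical prediction exceeds c; the relativistic result does not.)

Δ = 0.491c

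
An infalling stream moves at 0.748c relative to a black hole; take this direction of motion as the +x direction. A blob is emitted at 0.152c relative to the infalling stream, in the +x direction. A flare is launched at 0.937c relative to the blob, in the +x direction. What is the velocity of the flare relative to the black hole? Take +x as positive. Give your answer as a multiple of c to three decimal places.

Apply u = (u' + v)/(1 + u'v/c²) successively, working outward toward the black hole.
Start: velocity of the infalling stream relative to the black hole = 0.7480c.
Compose with the blob (u' = 0.152 in the infalling stream frame): u_1 = (0.152 + 0.748) / (1 + 0.152·0.748) = 0.9000/1.1137 = 0.8081.
Compose with the flare (u' = 0.937 in the blob frame): u_2 = (0.937 + 0.808) / (1 + 0.937·0.808) = 1.7451/1.7572 = 0.9931.

0.993c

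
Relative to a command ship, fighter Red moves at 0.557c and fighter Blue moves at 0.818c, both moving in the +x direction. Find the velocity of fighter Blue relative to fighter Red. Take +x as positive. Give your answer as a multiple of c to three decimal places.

+0.479c

β_A = 0.557, β_B = 0.818.
Transform to A's frame with the inverse velocity-addition law: u' = (u − v)/(1 − uv/c²), taking u = β_B and v = β_A.
u' = (0.818 − 0.557) / (1 − (0.557)(0.818)) = 0.2610/0.5444 = 0.4794.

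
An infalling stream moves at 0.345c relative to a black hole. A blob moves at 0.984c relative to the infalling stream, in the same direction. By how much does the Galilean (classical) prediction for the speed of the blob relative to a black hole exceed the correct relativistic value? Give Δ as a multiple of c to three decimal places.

Galilean: u_cl = 0.984 + 0.345 = 1.3290.
Relativistic: u_rel = (0.984 + 0.345) / (1 + 0.984·0.345) = 1.3290/1.3395 = 0.9922.
Δ = 1.3290 − 0.9922 = 0.3368.
(The classical prediction exceeds c; the relativistic result does not.)

Δ = 0.337c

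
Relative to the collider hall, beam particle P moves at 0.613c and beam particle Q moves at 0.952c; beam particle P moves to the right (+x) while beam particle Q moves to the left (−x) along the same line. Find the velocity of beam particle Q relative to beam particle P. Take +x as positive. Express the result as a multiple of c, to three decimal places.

β_A = 0.613, β_B = -0.952.
Transform to A's frame with the inverse velocity-addition law: u' = (u − v)/(1 − uv/c²), taking u = β_B and v = β_A.
u' = (-0.952 − 0.613) / (1 − (0.613)(-0.952)) = -1.5650/1.5836 = -0.9883.

-0.988c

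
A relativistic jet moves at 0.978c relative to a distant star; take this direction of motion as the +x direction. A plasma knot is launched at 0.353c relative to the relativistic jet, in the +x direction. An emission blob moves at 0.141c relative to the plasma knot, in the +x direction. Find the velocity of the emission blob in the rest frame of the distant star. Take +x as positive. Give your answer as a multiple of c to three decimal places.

Apply u = (u' + v)/(1 + u'v/c²) successively, working outward toward the distant star.
Start: velocity of the relativistic jet relative to the distant star = 0.9780c.
Compose with the plasma knot (u' = 0.353 in the relativistic jet frame): u_1 = (0.353 + 0.978) / (1 + 0.353·0.978) = 1.3310/1.3452 = 0.9894.
Compose with the emission blob (u' = 0.141 in the plasma knot frame): u_2 = (0.141 + 0.989) / (1 + 0.141·0.989) = 1.1304/1.1395 = 0.9920.

0.992c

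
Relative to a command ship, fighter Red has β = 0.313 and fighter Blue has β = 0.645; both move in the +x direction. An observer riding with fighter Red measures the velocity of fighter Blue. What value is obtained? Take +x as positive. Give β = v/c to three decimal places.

β = +0.416

β_A = 0.313, β_B = 0.645.
Transform to A's frame with the inverse velocity-addition law: u' = (u − v)/(1 − uv/c²), taking u = β_B and v = β_A.
u' = (0.645 − 0.313) / (1 − (0.313)(0.645)) = 0.3320/0.7981 = 0.4160.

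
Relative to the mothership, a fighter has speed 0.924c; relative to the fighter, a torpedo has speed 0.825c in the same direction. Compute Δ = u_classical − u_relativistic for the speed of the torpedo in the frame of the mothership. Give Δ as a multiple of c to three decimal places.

Δ = 0.757c

Galilean: u_cl = 0.825 + 0.924 = 1.7490.
Relativistic: u_rel = (0.825 + 0.924) / (1 + 0.825·0.924) = 1.7490/1.7623 = 0.9925.
Δ = 1.7490 − 0.9925 = 0.7565.
(The classical prediction exceeds c; the relativistic result does not.)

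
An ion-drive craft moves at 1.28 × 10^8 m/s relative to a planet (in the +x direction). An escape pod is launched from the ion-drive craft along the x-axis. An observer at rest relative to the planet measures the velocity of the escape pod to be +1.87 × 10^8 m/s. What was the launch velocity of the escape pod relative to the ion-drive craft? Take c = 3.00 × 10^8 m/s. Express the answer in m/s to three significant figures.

v = 0.427c, u = 0.623c.
Invert the composition law: u' = (u − v)/(1 − uv/c²).
u' = (0.623 − 0.427) / (1 − (0.623)(0.427)) = 0.1967/0.7340 = 0.2679.
u' = 0.2679 × 3.00 × 10^8 m/s.

+8.04 × 10^7 m/s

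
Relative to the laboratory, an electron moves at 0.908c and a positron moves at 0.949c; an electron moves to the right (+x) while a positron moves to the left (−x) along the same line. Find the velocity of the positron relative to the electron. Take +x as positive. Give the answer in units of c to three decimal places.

β_A = 0.908, β_B = -0.949.
Transform to A's frame with the inverse velocity-addition law: u' = (u − v)/(1 − uv/c²), taking u = β_B and v = β_A.
u' = (-0.949 − 0.908) / (1 − (0.908)(-0.949)) = -1.8570/1.8617 = -0.9975.

-0.997c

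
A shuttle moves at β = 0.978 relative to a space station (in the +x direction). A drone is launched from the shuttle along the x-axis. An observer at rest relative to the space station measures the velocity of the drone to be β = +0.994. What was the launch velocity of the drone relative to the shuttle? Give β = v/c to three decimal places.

Invert the composition law: u' = (u − v)/(1 − uv/c²).
u' = (0.994 − 0.978) / (1 − (0.994)(0.978)) = 0.0160/0.0279 = 0.5741.

β = +0.574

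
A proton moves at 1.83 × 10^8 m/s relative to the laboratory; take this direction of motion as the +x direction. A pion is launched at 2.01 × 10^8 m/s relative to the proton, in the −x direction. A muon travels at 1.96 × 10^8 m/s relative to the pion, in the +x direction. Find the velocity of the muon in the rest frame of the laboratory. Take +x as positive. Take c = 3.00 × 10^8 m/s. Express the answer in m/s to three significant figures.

Apply u = (u' + v)/(1 + u'v/c²) successively, working outward toward the laboratory.
(Dividing each given speed by c = 3.00 × 10^8 m/s to work in units of c.)
Start: velocity of the proton relative to the laboratory = 0.6100c.
Compose with the pion (u' = -0.670 in the proton frame): u_1 = (-0.670 + 0.610) / (1 + (-0.670)·0.610) = -0.0600/0.5913 = -0.1015.
Compose with the muon (u' = 0.653 in the pion frame): u_2 = (0.653 + (-0.101)) / (1 + 0.653·(-0.101)) = 0.5519/0.9337 = 0.5910.
So u = 0.5910 × 3.00 × 10^8 m/s.

+1.77 × 10^8 m/s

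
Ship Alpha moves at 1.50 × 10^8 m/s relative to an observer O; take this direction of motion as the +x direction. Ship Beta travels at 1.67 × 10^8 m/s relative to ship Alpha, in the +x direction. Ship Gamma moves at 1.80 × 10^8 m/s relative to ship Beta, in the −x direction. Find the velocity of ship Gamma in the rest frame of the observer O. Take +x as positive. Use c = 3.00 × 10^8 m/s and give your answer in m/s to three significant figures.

Apply u = (u' + v)/(1 + u'v/c²) successively, working outward toward the observer O.
(Dividing each given speed by c = 3.00 × 10^8 m/s to work in units of c.)
Start: velocity of ship Alpha relative to the observer O = 0.5000c.
Compose with ship Beta (u' = 0.557 in ship Alpha frame): u_1 = (0.557 + 0.500) / (1 + 0.557·0.500) = 1.0567/1.2783 = 0.8266.
Compose with ship Gamma (u' = -0.600 in ship Beta frame): u_2 = (-0.600 + 0.827) / (1 + (-0.600)·0.827) = 0.2266/0.5040 = 0.4496.
So u = 0.4496 × 3.00 × 10^8 m/s.

+1.35 × 10^8 m/s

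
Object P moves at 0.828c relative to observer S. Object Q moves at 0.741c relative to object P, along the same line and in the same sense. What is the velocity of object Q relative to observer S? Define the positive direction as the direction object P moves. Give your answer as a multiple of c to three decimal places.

With v = 0.828 and u' = 0.741 (in units of c),
u = (u' + v)/(1 + u'v/c²):
u = (0.741 + 0.828) / (1 + 0.741·0.828) = 1.5690/1.6135 = 0.9724
(Galilean addition would give +1.569c, exceeding c.)

0.972c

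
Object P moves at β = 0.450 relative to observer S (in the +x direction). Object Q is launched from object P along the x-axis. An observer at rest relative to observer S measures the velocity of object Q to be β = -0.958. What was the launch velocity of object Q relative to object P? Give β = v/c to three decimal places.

β = -0.984

Invert the composition law: u' = (u − v)/(1 − uv/c²).
u' = (-0.958 − 0.450) / (1 − (-0.958)(0.450)) = -1.4080/1.4311 = -0.9839.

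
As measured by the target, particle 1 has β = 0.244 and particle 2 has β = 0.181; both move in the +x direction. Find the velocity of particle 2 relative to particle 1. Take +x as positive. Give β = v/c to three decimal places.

β_A = 0.244, β_B = 0.181.
Transform to A's frame with the inverse velocity-addition law: u' = (u − v)/(1 − uv/c²), taking u = β_B and v = β_A.
u' = (0.181 − 0.244) / (1 − (0.244)(0.181)) = -0.0630/0.9558 = -0.0659.

β = -0.066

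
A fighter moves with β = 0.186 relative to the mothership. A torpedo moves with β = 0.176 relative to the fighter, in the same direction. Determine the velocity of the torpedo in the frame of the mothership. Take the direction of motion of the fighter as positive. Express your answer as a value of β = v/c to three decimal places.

With v = 0.186 and u' = 0.176 (in units of c),
u = (u' + v)/(1 + u'v/c²):
u = (0.176 + 0.186) / (1 + 0.176·0.186) = 0.3620/1.0327 = 0.3505

β = 0.351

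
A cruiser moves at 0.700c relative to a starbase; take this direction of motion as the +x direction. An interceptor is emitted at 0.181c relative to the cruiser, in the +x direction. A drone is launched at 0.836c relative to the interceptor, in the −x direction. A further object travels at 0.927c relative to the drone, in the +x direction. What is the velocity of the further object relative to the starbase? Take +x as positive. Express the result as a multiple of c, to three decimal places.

+0.901c

Apply u = (u' + v)/(1 + u'v/c²) successively, working outward toward the starbase.
Start: velocity of the cruiser relative to the starbase = 0.7000c.
Compose with the interceptor (u' = 0.181 in the cruiser frame): u_1 = (0.181 + 0.700) / (1 + 0.181·0.700) = 0.8810/1.1267 = 0.7819.
Compose with the drone (u' = -0.836 in the interceptor frame): u_2 = (-0.836 + 0.782) / (1 + (-0.836)·0.782) = -0.0541/0.3463 = -0.1561.
Compose with the further object (u' = 0.927 in the drone frame): u_3 = (0.927 + (-0.156)) / (1 + 0.927·(-0.156)) = 0.7709/0.8553 = 0.9013.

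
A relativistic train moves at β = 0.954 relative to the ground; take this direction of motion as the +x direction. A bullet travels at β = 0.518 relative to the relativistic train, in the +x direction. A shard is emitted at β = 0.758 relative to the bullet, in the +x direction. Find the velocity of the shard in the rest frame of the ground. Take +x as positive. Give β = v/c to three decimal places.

Apply u = (u' + v)/(1 + u'v/c²) successively, working outward toward the ground.
Start: velocity of the relativistic train relative to the ground = 0.9540c.
Compose with the bullet (u' = 0.518 in the relativistic train frame): u_1 = (0.518 + 0.954) / (1 + 0.518·0.954) = 1.4720/1.4942 = 0.9852.
Compose with the shard (u' = 0.758 in the bullet frame): u_2 = (0.758 + 0.985) / (1 + 0.758·0.985) = 1.7432/1.7468 = 0.9979.

β = 0.998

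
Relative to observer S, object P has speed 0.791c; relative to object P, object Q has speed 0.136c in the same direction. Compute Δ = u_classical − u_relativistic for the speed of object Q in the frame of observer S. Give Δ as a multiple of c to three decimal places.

Galilean: u_cl = 0.136 + 0.791 = 0.9270.
Relativistic: u_rel = (0.136 + 0.791) / (1 + 0.136·0.791) = 0.9270/1.1076 = 0.8370.
Δ = 0.9270 − 0.8370 = 0.0900.

Δ = 0.090c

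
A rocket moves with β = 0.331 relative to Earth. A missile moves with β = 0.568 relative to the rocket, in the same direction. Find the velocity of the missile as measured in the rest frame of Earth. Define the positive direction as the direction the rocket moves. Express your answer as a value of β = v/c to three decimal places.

β = 0.757

With v = 0.331 and u' = 0.568 (in units of c),
u = (u' + v)/(1 + u'v/c²):
u = (0.568 + 0.331) / (1 + 0.568·0.331) = 0.8990/1.1880 = 0.7567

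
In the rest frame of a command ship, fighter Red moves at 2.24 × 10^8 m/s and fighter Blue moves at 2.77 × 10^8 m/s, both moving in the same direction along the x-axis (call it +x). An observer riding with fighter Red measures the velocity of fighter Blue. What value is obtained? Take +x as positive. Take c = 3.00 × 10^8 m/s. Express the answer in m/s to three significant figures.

+1.71 × 10^8 m/s

β_A = 0.747, β_B = 0.923 (dividing each by c = 3.00 × 10^8 m/s).
Transform to A's frame with the inverse velocity-addition law: u' = (u − v)/(1 − uv/c²), taking u = β_B and v = β_A.
u' = (0.923 − 0.747) / (1 − (0.747)(0.923)) = 0.1767/0.3106 = 0.5688.
u' = 0.5688 × 3.00 × 10^8 m/s.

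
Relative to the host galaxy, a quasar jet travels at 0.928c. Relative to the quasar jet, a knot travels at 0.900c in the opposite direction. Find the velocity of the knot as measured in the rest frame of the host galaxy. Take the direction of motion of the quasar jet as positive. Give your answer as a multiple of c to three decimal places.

+0.170c

With v = 0.928 and u' = -0.900 (in units of c),
u = (u' + v)/(1 + u'v/c²):
u = (-0.900 + 0.928) / (1 + (-0.900)·0.928) = 0.0280/0.1648 = 0.1699
(Galilean addition would give +0.028c.)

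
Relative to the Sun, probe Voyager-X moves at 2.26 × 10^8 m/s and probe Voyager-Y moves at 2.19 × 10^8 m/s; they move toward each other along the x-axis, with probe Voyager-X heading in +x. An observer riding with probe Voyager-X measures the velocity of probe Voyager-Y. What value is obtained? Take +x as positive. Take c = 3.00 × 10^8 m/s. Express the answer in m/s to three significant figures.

β_A = 0.753, β_B = -0.730 (dividing each by c = 3.00 × 10^8 m/s).
Transform to A's frame with the inverse velocity-addition law: u' = (u − v)/(1 − uv/c²), taking u = β_B and v = β_A.
u' = (-0.730 − 0.753) / (1 − (0.753)(-0.730)) = -1.4833/1.5499 = -0.9570.
u' = -0.9570 × 3.00 × 10^8 m/s.

-2.87 × 10^8 m/s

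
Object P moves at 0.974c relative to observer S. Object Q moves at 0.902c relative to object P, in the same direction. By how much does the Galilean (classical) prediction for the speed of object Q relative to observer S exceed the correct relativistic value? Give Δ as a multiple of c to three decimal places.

Galilean: u_cl = 0.902 + 0.974 = 1.8760.
Relativistic: u_rel = (0.902 + 0.974) / (1 + 0.902·0.974) = 1.8760/1.8785 = 0.9986.
Δ = 1.8760 − 0.9986 = 0.8774.
(The classical prediction exceeds c; the relativistic result does not.)

Δ = 0.877c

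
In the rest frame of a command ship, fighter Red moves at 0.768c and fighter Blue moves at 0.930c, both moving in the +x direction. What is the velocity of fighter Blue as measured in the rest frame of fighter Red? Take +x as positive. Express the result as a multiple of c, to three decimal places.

β_A = 0.768, β_B = 0.930.
Transform to A's frame with the inverse velocity-addition law: u' = (u − v)/(1 − uv/c²), taking u = β_B and v = β_A.
u' = (0.930 − 0.768) / (1 − (0.768)(0.930)) = 0.1620/0.2858 = 0.5669.

+0.567c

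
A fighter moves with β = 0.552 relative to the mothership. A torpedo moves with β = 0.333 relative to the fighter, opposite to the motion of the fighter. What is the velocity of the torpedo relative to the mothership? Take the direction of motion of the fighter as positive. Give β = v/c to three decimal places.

With v = 0.552 and u' = -0.333 (in units of c),
u = (u' + v)/(1 + u'v/c²):
u = (-0.333 + 0.552) / (1 + (-0.333)·0.552) = 0.2190/0.8162 = 0.2683
(Galilean addition would give +0.219c.)

β = +0.268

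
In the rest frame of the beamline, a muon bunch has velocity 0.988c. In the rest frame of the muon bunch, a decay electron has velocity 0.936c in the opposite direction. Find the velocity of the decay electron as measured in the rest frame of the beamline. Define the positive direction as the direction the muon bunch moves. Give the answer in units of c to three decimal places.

With v = 0.988 and u' = -0.936 (in units of c),
u = (u' + v)/(1 + u'v/c²):
u = (-0.936 + 0.988) / (1 + (-0.936)·0.988) = 0.0520/0.0752 = 0.6912

+0.691c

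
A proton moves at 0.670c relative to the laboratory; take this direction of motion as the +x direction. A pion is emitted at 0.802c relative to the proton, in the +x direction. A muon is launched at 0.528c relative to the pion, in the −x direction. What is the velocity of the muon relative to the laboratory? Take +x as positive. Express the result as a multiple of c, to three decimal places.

+0.869c

Apply u = (u' + v)/(1 + u'v/c²) successively, working outward toward the laboratory.
Start: velocity of the proton relative to the laboratory = 0.6700c.
Compose with the pion (u' = 0.802 in the proton frame): u_1 = (0.802 + 0.670) / (1 + 0.802·0.670) = 1.4720/1.5373 = 0.9575.
Compose with the muon (u' = -0.528 in the pion frame): u_2 = (-0.528 + 0.957) / (1 + (-0.528)·0.957) = 0.4295/0.4944 = 0.8687.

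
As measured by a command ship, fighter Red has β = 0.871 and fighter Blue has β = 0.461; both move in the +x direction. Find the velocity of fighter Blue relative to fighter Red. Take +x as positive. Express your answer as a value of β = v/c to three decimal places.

β = -0.685

β_A = 0.871, β_B = 0.461.
Transform to A's frame with the inverse velocity-addition law: u' = (u − v)/(1 − uv/c²), taking u = β_B and v = β_A.
u' = (0.461 − 0.871) / (1 − (0.871)(0.461)) = -0.4100/0.5985 = -0.6851.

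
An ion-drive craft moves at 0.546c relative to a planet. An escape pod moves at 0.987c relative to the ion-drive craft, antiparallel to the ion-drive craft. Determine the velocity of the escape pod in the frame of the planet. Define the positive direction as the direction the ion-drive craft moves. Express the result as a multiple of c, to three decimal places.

-0.956c

With v = 0.546 and u' = -0.987 (in units of c),
u = (u' + v)/(1 + u'v/c²):
u = (-0.987 + 0.546) / (1 + (-0.987)·0.546) = -0.4410/0.4611 = -0.9564
(Galilean addition would give -0.441c.)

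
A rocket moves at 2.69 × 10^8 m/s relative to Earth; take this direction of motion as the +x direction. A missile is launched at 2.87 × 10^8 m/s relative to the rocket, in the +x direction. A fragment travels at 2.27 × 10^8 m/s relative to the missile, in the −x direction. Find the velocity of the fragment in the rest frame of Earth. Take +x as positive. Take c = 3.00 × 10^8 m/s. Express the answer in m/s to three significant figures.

Apply u = (u' + v)/(1 + u'v/c²) successively, working outward toward Earth.
(Dividing each given speed by c = 3.00 × 10^8 m/s to work in units of c.)
Start: velocity of the rocket relative to Earth = 0.8967c.
Compose with the missile (u' = 0.957 in the rocket frame): u_1 = (0.957 + 0.897) / (1 + 0.957·0.897) = 1.8533/1.8578 = 0.9976.
Compose with the fragment (u' = -0.757 in the missile frame): u_2 = (-0.757 + 0.998) / (1 + (-0.757)·0.998) = 0.2409/0.2452 = 0.9827.
So u = 0.9827 × 3.00 × 10^8 m/s.

+2.95 × 10^8 m/s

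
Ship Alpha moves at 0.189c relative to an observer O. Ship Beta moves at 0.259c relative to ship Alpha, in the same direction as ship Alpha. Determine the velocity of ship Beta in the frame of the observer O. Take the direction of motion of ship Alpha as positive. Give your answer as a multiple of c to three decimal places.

With v = 0.189 and u' = 0.259 (in units of c),
u = (u' + v)/(1 + u'v/c²):
u = (0.259 + 0.189) / (1 + 0.259·0.189) = 0.4480/1.0490 = 0.4271

0.427c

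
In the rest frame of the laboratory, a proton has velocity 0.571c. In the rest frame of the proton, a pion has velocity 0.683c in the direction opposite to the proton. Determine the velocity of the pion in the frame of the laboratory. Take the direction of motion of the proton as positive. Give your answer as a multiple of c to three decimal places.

-0.184c

With v = 0.571 and u' = -0.683 (in units of c),
u = (u' + v)/(1 + u'v/c²):
u = (-0.683 + 0.571) / (1 + (-0.683)·0.571) = -0.1120/0.6100 = -0.1836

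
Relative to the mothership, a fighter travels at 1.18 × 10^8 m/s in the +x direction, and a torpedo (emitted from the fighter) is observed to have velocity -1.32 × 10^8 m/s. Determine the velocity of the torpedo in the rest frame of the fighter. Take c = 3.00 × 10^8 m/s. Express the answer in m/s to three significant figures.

-2.13 × 10^8 m/s

v = 0.393c, u = -0.440c.
Invert the composition law: u' = (u − v)/(1 − uv/c²).
u' = (-0.440 − 0.393) / (1 − (-0.440)(0.393)) = -0.8333/1.1731 = -0.7104.
u' = -0.7104 × 3.00 × 10^8 m/s.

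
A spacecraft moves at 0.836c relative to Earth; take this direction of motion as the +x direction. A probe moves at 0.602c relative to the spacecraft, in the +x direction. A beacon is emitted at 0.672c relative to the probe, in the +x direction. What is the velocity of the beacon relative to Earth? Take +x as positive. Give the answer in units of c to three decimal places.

Apply u = (u' + v)/(1 + u'v/c²) successively, working outward toward Earth.
Start: velocity of the spacecraft relative to Earth = 0.8360c.
Compose with the probe (u' = 0.602 in the spacecraft frame): u_1 = (0.602 + 0.836) / (1 + 0.602·0.836) = 1.4380/1.5033 = 0.9566.
Compose with the beacon (u' = 0.672 in the probe frame): u_2 = (0.672 + 0.957) / (1 + 0.672·0.957) = 1.6286/1.6428 = 0.9913.

0.991c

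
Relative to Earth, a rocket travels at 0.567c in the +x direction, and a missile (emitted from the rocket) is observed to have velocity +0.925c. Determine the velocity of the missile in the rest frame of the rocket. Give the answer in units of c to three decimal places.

+0.753c

Invert the composition law: u' = (u − v)/(1 − uv/c²).
u' = (0.925 − 0.567) / (1 − (0.925)(0.567)) = 0.3580/0.4755 = 0.7529.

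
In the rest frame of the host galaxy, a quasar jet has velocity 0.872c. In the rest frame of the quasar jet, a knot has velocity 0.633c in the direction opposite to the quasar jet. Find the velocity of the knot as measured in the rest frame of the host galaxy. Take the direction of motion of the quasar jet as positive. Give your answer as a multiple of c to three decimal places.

With v = 0.872 and u' = -0.633 (in units of c),
u = (u' + v)/(1 + u'v/c²):
u = (-0.633 + 0.872) / (1 + (-0.633)·0.872) = 0.2390/0.4480 = 0.5335
(Galilean addition would give +0.239c.)

+0.533c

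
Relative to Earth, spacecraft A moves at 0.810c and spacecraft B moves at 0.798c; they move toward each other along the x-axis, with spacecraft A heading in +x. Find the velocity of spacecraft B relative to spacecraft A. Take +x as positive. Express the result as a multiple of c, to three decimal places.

-0.977c

β_A = 0.810, β_B = -0.798.
Transform to A's frame with the inverse velocity-addition law: u' = (u − v)/(1 − uv/c²), taking u = β_B and v = β_A.
u' = (-0.798 − 0.810) / (1 − (0.810)(-0.798)) = -1.6080/1.6464 = -0.9767.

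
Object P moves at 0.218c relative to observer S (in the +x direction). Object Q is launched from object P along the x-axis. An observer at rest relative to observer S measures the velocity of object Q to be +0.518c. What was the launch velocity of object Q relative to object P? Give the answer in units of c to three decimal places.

Invert the composition law: u' = (u − v)/(1 − uv/c²).
u' = (0.518 − 0.218) / (1 − (0.518)(0.218)) = 0.3000/0.8871 = 0.3382.

+0.338c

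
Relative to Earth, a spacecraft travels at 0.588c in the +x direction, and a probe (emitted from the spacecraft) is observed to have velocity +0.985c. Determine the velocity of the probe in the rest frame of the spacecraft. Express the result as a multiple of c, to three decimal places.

Invert the composition law: u' = (u − v)/(1 − uv/c²).
u' = (0.985 − 0.588) / (1 − (0.985)(0.588)) = 0.3970/0.4208 = 0.9434.

+0.943c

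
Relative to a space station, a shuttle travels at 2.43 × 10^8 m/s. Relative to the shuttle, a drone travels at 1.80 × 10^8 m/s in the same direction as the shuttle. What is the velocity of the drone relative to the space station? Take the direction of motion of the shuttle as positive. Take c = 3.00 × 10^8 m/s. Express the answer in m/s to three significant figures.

In units of c (dividing by 3.00 × 10^8 m/s): v = 0.810, u' = 0.600.
u = (u' + v)/(1 + u'v/c²):
u = (0.600 + 0.810) / (1 + 0.600·0.810) = 1.4100/1.4860 = 0.9489
(Galilean addition would give +1.410c, exceeding c.)
Converting back: u = 0.9489 × 3.00 × 10^8 m/s.

2.85 × 10^8 m/s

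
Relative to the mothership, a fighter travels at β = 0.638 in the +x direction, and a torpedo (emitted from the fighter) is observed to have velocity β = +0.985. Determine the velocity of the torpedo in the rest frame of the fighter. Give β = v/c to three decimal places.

Invert the composition law: u' = (u − v)/(1 − uv/c²).
u' = (0.985 − 0.638) / (1 − (0.985)(0.638)) = 0.3470/0.3716 = 0.9339.

β = +0.934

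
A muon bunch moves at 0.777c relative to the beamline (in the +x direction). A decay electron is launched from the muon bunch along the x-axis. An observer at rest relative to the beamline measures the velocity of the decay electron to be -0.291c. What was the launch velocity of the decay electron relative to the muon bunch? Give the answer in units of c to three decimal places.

Invert the composition law: u' = (u − v)/(1 − uv/c²).
u' = (-0.291 − 0.777) / (1 − (-0.291)(0.777)) = -1.0680/1.2261 = -0.8710.

-0.871c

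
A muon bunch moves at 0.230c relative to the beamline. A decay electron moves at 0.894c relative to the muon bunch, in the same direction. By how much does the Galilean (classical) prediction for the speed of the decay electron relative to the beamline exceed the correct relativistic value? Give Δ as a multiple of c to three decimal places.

Δ = 0.192c

Galilean: u_cl = 0.894 + 0.230 = 1.1240.
Relativistic: u_rel = (0.894 + 0.230) / (1 + 0.894·0.230) = 1.1240/1.2056 = 0.9323.
Δ = 1.1240 − 0.9323 = 0.1917.
(The classical prediction exceeds c; the relativistic result does not.)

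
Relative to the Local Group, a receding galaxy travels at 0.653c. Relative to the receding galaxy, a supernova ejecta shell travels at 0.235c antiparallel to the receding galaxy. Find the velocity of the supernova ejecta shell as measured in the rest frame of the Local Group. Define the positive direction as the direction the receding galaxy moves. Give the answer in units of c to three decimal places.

With v = 0.653 and u' = -0.235 (in units of c),
u = (u' + v)/(1 + u'v/c²):
u = (-0.235 + 0.653) / (1 + (-0.235)·0.653) = 0.4180/0.8465 = 0.4938

+0.494c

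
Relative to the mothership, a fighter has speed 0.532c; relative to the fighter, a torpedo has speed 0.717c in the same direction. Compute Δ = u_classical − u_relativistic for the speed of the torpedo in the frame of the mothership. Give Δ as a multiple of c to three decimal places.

Δ = 0.345c

Galilean: u_cl = 0.717 + 0.532 = 1.2490.
Relativistic: u_rel = (0.717 + 0.532) / (1 + 0.717·0.532) = 1.2490/1.3814 = 0.9041.
Δ = 1.2490 − 0.9041 = 0.3449.
(The classical prediction exceeds c; the relativistic result does not.)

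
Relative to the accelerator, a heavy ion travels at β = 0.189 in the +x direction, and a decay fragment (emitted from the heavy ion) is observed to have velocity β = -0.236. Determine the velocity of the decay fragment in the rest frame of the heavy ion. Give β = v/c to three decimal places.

β = -0.407

Invert the composition law: u' = (u − v)/(1 − uv/c²).
u' = (-0.236 − 0.189) / (1 − (-0.236)(0.189)) = -0.4250/1.0446 = -0.4069.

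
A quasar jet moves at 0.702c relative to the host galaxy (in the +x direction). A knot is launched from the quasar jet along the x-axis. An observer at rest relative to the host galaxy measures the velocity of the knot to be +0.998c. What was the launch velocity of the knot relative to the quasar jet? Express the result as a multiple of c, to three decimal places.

+0.989c

Invert the composition law: u' = (u − v)/(1 − uv/c²).
u' = (0.998 − 0.702) / (1 − (0.998)(0.702)) = 0.2960/0.2994 = 0.9886.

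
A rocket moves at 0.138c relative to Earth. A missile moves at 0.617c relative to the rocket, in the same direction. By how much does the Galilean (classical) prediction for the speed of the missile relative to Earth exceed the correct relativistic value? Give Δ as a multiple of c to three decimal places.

Galilean: u_cl = 0.617 + 0.138 = 0.7550.
Relativistic: u_rel = (0.617 + 0.138) / (1 + 0.617·0.138) = 0.7550/1.0851 = 0.6958.
Δ = 0.7550 − 0.6958 = 0.0592.

Δ = 0.059c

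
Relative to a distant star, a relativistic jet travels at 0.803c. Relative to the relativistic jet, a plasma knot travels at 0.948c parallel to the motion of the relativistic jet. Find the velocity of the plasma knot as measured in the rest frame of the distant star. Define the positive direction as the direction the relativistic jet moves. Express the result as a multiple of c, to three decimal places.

With v = 0.803 and u' = 0.948 (in units of c),
u = (u' + v)/(1 + u'v/c²):
u = (0.948 + 0.803) / (1 + 0.948·0.803) = 1.7510/1.7612 = 0.9942

0.994c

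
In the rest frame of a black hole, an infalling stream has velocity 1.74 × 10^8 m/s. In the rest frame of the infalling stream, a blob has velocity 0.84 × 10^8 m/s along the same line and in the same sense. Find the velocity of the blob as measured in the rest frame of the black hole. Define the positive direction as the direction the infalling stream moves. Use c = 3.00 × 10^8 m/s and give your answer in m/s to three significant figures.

2.22 × 10^8 m/s

In units of c (dividing by 3.00 × 10^8 m/s): v = 0.580, u' = 0.280.
u = (u' + v)/(1 + u'v/c²):
u = (0.280 + 0.580) / (1 + 0.280·0.580) = 0.8600/1.1624 = 0.7398
Converting back: u = 0.7398 × 3.00 × 10^8 m/s.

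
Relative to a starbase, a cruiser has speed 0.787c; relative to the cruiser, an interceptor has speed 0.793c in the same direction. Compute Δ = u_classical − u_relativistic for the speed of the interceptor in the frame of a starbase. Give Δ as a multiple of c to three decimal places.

Δ = 0.607c

Galilean: u_cl = 0.793 + 0.787 = 1.5800.
Relativistic: u_rel = (0.793 + 0.787) / (1 + 0.793·0.787) = 1.5800/1.6241 = 0.9729.
Δ = 1.5800 − 0.9729 = 0.6071.
(The classical prediction exceeds c; the relativistic result does not.)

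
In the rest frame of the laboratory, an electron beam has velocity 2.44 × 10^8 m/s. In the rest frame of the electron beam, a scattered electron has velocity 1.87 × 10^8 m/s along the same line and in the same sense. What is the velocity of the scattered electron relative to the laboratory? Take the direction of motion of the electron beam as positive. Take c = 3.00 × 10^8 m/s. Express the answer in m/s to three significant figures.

2.86 × 10^8 m/s

In units of c (dividing by 3.00 × 10^8 m/s): v = 0.813, u' = 0.623.
u = (u' + v)/(1 + u'v/c²):
u = (0.623 + 0.813) / (1 + 0.623·0.813) = 1.4367/1.5070 = 0.9533
Converting back: u = 0.9533 × 3.00 × 10^8 m/s.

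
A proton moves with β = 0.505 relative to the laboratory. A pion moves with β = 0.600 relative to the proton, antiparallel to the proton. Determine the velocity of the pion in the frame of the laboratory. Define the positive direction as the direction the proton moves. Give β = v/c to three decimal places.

β = -0.136

With v = 0.505 and u' = -0.600 (in units of c),
u = (u' + v)/(1 + u'v/c²):
u = (-0.600 + 0.505) / (1 + (-0.600)·0.505) = -0.0950/0.6970 = -0.1363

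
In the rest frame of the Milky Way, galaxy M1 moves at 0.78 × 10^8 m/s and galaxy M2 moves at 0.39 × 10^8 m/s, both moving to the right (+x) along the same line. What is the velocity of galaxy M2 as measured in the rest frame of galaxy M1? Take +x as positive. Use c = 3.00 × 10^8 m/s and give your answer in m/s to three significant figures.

-4.04 × 10^7 m/s

β_A = 0.260, β_B = 0.130 (dividing each by c = 3.00 × 10^8 m/s).
Transform to A's frame with the inverse velocity-addition law: u' = (u − v)/(1 − uv/c²), taking u = β_B and v = β_A.
u' = (0.130 − 0.260) / (1 − (0.260)(0.130)) = -0.1300/0.9662 = -0.1345.
u' = -0.1345 × 3.00 × 10^8 m/s.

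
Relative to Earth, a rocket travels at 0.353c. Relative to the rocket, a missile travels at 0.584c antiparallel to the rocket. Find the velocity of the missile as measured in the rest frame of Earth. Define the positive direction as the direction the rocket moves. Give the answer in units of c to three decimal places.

With v = 0.353 and u' = -0.584 (in units of c),
u = (u' + v)/(1 + u'v/c²):
u = (-0.584 + 0.353) / (1 + (-0.584)·0.353) = -0.2310/0.7938 = -0.2910

-0.291c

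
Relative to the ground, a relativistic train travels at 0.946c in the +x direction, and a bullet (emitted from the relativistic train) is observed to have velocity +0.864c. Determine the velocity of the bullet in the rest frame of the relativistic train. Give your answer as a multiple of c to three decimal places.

Invert the composition law: u' = (u − v)/(1 − uv/c²).
u' = (0.864 − 0.946) / (1 − (0.864)(0.946)) = -0.0820/0.1827 = -0.4489.

-0.449c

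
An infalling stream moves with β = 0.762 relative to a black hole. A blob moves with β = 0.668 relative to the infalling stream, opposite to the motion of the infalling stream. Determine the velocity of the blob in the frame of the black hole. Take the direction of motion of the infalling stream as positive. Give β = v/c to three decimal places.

With v = 0.762 and u' = -0.668 (in units of c),
u = (u' + v)/(1 + u'v/c²):
u = (-0.668 + 0.762) / (1 + (-0.668)·0.762) = 0.0940/0.4910 = 0.1915
(Galilean addition would give +0.094c.)

β = +0.191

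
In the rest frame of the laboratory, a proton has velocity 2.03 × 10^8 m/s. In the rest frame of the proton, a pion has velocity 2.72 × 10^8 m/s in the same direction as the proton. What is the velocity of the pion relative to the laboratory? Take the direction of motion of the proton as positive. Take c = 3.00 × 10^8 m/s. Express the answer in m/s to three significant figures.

In units of c (dividing by 3.00 × 10^8 m/s): v = 0.677, u' = 0.907.
u = (u' + v)/(1 + u'v/c²):
u = (0.907 + 0.677) / (1 + 0.907·0.677) = 1.5833/1.6135 = 0.9813
(Galilean addition would give +1.583c, exceeding c.)
Converting back: u = 0.9813 × 3.00 × 10^8 m/s.

2.94 × 10^8 m/s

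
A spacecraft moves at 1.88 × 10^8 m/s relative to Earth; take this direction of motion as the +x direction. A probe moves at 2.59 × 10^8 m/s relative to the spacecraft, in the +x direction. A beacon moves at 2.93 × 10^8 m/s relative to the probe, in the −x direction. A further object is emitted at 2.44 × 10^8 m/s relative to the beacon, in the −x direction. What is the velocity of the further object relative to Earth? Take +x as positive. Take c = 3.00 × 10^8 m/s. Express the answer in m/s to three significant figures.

Apply u = (u' + v)/(1 + u'v/c²) successively, working outward toward Earth.
(Dividing each given speed by c = 3.00 × 10^8 m/s to work in units of c.)
Start: velocity of the spacecraft relative to Earth = 0.6267c.
Compose with the probe (u' = 0.863 in the spacecraft frame): u_1 = (0.863 + 0.627) / (1 + 0.863·0.627) = 1.4900/1.5410 = 0.9669.
Compose with the beacon (u' = -0.977 in the probe frame): u_2 = (-0.977 + 0.967) / (1 + (-0.977)·0.967) = -0.0098/0.0557 = -0.1756.
Compose with the further object (u' = -0.813 in the beacon frame): u_3 = (-0.813 + (-0.176)) / (1 + (-0.813)·(-0.176)) = -0.9889/1.1428 = -0.8653.
So u = -0.8653 × 3.00 × 10^8 m/s.

-2.60 × 10^8 m/s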